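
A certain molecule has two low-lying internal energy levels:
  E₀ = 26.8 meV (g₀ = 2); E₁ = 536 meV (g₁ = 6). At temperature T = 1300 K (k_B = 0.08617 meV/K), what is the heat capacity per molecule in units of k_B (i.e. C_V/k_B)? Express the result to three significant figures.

k_BT = 0.08617 × 1300 K = 112.02 meV.
Eᵢ/kT = 0.23924, 4.7849.
Z = Σ gᵢe^(−Eᵢ/kT) = 2·e^(−0.23924) + 6·e^(−4.7849) = 1.5745 + 0.050130 = 1.6246.
⟨E⟩ = 42.513 meV, ⟨E²⟩ = 9561.1 meV².
C_V/k_B = (⟨E²⟩ − ⟨E⟩²)/(kT)² = (9561.1 − 1807.4)/12548 = 0.618.

0.618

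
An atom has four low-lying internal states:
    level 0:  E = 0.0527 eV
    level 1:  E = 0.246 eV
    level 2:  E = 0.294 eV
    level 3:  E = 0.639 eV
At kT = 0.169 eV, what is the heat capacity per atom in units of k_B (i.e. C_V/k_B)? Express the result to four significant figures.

Eᵢ/kT = 0.311834, 1.45562, 1.73964, 3.78107.
Z = Σ e^(−Eᵢ/kT) = e^(−0.311834) + e^(−1.45562) + e^(−1.73964) + e^(−3.78107) = 0.732103 + 0.233256 + 0.175584 + 0.0227983 = 1.16374.
⟨E⟩ = 0.139337 eV, ⟨E²⟩ = 0.0349174 eV².
C_V/k_B = (⟨E²⟩ − ⟨E⟩²)/(kT)² = (0.0349174 − 0.0194148)/0.0285610 = 0.5428.

0.5428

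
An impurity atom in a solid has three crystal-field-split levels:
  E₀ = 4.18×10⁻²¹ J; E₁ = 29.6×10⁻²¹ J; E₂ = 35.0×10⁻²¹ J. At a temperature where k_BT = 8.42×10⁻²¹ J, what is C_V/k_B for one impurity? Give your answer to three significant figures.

0.685

Eᵢ/kT = 0.49644, 3.5154, 4.1568.
Z = Σ e^(−Eᵢ/kT) = e^(−0.49644) + e^(−3.5154) + e^(−4.1568) = 0.60869 + 0.029736 + 0.015658 = 0.65408.
⟨E⟩ = 6.0735, ⟨E²⟩ = 85.417.
C_V/k_B = (⟨E²⟩ − ⟨E⟩²)/(kT)² = (85.417 − 36.887)/70.896 = 0.685.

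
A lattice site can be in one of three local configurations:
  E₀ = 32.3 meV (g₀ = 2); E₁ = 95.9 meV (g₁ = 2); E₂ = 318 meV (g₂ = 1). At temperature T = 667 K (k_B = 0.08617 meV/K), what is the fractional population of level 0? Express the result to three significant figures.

k_BT = 0.08617 × 667 K = 57.475 meV.
Eᵢ/kT = 0.56198, 1.6686, 5.5328.
Z = Σ gᵢe^(−Eᵢ/kT) = 2·e^(−0.56198) + 2·e^(−1.6686) + 1·e^(−5.5328) = 1.1402 + 0.37702 + 0.0039549 = 1.5212.
P₀ = g₀ e^(−E₀/kT) / Z = 1.1402/1.5212 = 0.750.

0.750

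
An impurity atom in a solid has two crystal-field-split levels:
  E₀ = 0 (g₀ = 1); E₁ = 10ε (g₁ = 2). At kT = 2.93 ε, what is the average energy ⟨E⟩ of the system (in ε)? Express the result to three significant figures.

Eᵢ/kT = 0, 3.4130.
Z = Σ gᵢe^(−Eᵢ/kT) = 1·e^(−0) + 2·e^(−3.4130) = 1.0000 + 0.065884 = 1.0659.
⟨E⟩ = Σ Eᵢ gᵢe^(−Eᵢ/kT) / Z = (0·1.0000 + 10·0.065884) / 1.0659 = 0.618 ε.

0.618 ε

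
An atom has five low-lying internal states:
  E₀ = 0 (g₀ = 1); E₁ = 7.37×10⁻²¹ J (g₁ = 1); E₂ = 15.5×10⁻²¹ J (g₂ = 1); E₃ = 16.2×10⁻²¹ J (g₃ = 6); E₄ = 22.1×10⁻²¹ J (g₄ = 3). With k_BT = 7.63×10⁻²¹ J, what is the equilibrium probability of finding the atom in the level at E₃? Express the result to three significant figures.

0.300

Eᵢ/kT = 0, 0.96592, 2.0315, 2.1232, 2.8965.
Z = Σ gᵢe^(−Eᵢ/kT) = 1·e^(−0) + 1·e^(−0.96592) + 1·e^(−2.0315) + 6·e^(−2.1232) + 3·e^(−2.8965) = 1.0000 + 0.38063 + 0.13114 + 0.71789 + 0.16565 = 2.3953.
P₃ = g₃ e^(−E₃/kT) / Z = 0.71789/2.3953 = 0.300.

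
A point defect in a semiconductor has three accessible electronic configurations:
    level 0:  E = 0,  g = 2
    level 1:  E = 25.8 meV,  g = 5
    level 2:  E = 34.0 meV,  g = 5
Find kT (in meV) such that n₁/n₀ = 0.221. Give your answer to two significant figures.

11 meV

n₁/n₀ = (g₁/g₀) exp[−(E₁−E₀)/kT] = 0.221.
⇒ (E₁−E₀)/kT = ln((5/2)/0.221) = ln(11.31) = 2.426.
kT = 25.8 meV / 2.426 = 11 meV.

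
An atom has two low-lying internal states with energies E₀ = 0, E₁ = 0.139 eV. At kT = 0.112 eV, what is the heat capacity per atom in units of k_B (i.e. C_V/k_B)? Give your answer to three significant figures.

0.268

Eᵢ/kT = 0, 1.2411.
Z = Σ e^(−Eᵢ/kT) = e^(−0) + e^(−1.2411) = 1.0000 + 0.28907 = 1.2891.
⟨E⟩ = 0.031170 eV, ⟨E²⟩ = 0.0043326 eV².
C_V/k_B = (⟨E²⟩ − ⟨E⟩²)/(kT)² = (0.0043326 − 0.00097157)/0.012544 = 0.268.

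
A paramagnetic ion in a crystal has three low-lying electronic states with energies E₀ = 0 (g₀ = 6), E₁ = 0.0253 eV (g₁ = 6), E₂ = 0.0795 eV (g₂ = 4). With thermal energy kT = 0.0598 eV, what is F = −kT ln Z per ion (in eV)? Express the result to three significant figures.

-0.143 eV

Eᵢ/kT = 0, 0.42308, 1.3294.
Z = Σ gᵢe^(−Eᵢ/kT) = 6·e^(−0) + 6·e^(−0.42308) + 4·e^(−1.3294) = 6.0000 + 3.9302 + 1.0585 = 10.989.
F = −kT ln Z = −0.0598 × ln(10.989) = −0.0598 × 2.3969 = -0.143 eV.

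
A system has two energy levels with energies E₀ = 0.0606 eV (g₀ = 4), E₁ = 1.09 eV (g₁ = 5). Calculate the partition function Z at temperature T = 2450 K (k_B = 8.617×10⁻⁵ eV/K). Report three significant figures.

Z = 3.03

k_BT = 8.617×10⁻⁵ × 2450 K = 0.21112 eV.
Eᵢ/kT = 0.28704, 5.1629.
Z = Σ gᵢe^(−Eᵢ/kT) = 4·e^(−0.28704) + 5·e^(−5.1629) = 3.0019 + 0.028625 = 3.0305.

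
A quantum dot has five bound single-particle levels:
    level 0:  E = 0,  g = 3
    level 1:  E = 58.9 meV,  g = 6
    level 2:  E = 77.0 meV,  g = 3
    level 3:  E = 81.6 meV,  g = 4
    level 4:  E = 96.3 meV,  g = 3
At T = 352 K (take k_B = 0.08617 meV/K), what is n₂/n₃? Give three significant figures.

0.873

k_BT = 0.08617 × 352 K = 30.332 meV.
n₂/n₃ = (g₂/g₃) exp[−(E₂−E₃)/kT] = (3/4) × exp(−(-4.6 meV)/(30.332 meV)) = (3/4) × exp(0.15166) = 0.873.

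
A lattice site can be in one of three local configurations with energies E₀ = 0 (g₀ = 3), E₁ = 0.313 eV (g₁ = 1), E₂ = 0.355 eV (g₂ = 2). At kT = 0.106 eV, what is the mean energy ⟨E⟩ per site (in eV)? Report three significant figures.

0.0132 eV

Eᵢ/kT = 0, 2.9528, 3.3491.
Z = Σ gᵢe^(−Eᵢ/kT) = 3·e^(−0) + 1·e^(−2.9528) + 2·e^(−3.3491) = 3.0000 + 0.052193 + 0.070232 = 3.1224.
⟨E⟩ = Σ Eᵢ gᵢe^(−Eᵢ/kT) / Z = (0·3.0000 + 0.313·0.052193 + 0.355·0.070232) / 3.1224 = 0.0132 eV.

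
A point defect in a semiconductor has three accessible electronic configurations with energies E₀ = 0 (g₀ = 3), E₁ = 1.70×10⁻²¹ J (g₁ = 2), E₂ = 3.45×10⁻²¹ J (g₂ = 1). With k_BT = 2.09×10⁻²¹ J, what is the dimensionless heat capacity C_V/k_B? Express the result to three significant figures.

Eᵢ/kT = 0, 0.81340, 1.6507.
Z = Σ gᵢe^(−Eᵢ/kT) = 3·e^(−0) + 2·e^(−0.81340) + 1·e^(−1.6507) = 3.0000 + 0.88670 + 0.19192 = 4.0786.
⟨E⟩ = 0.53193, ⟨E²⟩ = 1.1884.
C_V/k_B = (⟨E²⟩ − ⟨E⟩²)/(kT)² = (1.1884 − 0.28295)/4.3681 = 0.207.

0.207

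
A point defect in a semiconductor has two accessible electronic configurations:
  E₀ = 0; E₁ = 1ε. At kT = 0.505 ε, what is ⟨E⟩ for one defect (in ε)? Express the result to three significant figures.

Eᵢ/kT = 0, 1.9802.
Z = Σ e^(−Eᵢ/kT) = e^(−0) + e^(−1.9802) = 1.0000 + 0.13804 = 1.1380.
⟨E⟩ = Σ Eᵢ e^(−Eᵢ/kT) / Z = (0·1.0000 + 1·0.13804) / 1.1380 = 0.121 ε.

0.121 ε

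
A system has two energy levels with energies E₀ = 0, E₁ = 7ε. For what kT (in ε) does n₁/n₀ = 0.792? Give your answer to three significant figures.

n₁/n₀ = exp[−(E₁−E₀)/kT] = 0.792.
⇒ (E₁−E₀)/kT = ln(1/0.792) = ln(1.2626) = 0.23317.
kT = 7ε / 0.23317 = 30.0 ε.

30.0 ε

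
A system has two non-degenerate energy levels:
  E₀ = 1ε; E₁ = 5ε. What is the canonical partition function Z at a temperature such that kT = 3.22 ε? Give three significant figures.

Z = 0.945

Eᵢ/kT = 0.31056, 1.5528.
Z = Σ e^(−Eᵢ/kT) = e^(−0.31056) + e^(−1.5528) = 0.73304 + 0.21165 = 0.94469.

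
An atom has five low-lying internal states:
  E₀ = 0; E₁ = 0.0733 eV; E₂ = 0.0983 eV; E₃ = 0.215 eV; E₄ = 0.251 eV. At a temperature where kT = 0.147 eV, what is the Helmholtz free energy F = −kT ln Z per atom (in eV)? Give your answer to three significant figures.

-0.137 eV

Eᵢ/kT = 0, 0.49864, 0.66871, 1.4626, 1.7075.
Z = Σ e^(−Eᵢ/kT) = e^(−0) + e^(−0.49864) + e^(−0.66871) + e^(−1.4626) + e^(−1.7075) = 1.0000 + 0.60736 + 0.51237 + 0.23163 + 0.18132 = 2.5327.
F = −kT ln Z = −0.147 × ln(2.5327) = −0.147 × 0.92929 = -0.137 eV.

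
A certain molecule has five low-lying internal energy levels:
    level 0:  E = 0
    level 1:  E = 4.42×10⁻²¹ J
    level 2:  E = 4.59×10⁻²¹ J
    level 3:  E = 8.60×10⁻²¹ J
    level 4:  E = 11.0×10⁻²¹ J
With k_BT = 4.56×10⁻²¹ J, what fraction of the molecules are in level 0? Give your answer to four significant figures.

0.5035

Eᵢ/kT = 0, 0.969298, 1.00658, 1.88596, 2.41228.
Z = Σ e^(−Eᵢ/kT) = e^(−0) + e^(−0.969298) + e^(−1.00658) + e^(−1.88596) + e^(−2.41228) = 1.00000 + 0.379349 + 0.365467 + 0.151683 + 0.0896107 = 1.98611.
P₀ = e^(−E₀/kT) / Z = 1.00000/1.98611 = 0.5035.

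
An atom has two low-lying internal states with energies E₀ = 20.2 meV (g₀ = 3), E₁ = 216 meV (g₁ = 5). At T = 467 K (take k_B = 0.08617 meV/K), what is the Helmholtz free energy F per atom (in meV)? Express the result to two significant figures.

-25 meV

k_BT = 0.08617 × 467 K = 40.24 meV.
Eᵢ/kT = 0.5020, 5.368.
Z = Σ gᵢe^(−Eᵢ/kT) = 3·e^(−0.5020) + 5·e^(−5.368) = 1.816 + 0.02332 = 1.839.
F = −kT ln Z = −40.24 × ln(1.839) = −40.24 × 0.6092 = -25 meV.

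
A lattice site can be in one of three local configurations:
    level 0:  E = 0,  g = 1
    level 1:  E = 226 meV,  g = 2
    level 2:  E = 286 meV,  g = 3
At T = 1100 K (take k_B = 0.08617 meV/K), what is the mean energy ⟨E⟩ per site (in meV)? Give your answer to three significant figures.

62.8 meV

k_BT = 0.08617 × 1100 K = 94.787 meV.
Eᵢ/kT = 0, 2.3843, 3.0173.
Z = Σ gᵢe^(−Eᵢ/kT) = 1·e^(−0) + 2·e^(−2.3843) + 3·e^(−3.0173) = 1.0000 + 0.18431 + 0.14680 = 1.3311.
⟨E⟩ = Σ Eᵢ gᵢe^(−Eᵢ/kT) / Z = (0·1.0000 + 226·0.18431 + 286·0.14680) / 1.3311 = 62.8 meV.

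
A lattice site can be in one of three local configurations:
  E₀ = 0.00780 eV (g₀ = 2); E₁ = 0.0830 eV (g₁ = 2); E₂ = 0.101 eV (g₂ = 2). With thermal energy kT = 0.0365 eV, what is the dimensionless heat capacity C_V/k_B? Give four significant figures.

0.7233

Eᵢ/kT = 0.213699, 2.27397, 2.76712.
Z = Σ gᵢe^(−Eᵢ/kT) = 2·e^(−0.213699) + 2·e^(−2.27397) + 2·e^(−2.76712) = 1.61518 + 0.205806 + 0.125685 = 1.94667.
⟨E⟩ = 0.0217677 eV, ⟨E²⟩ = 0.00143742 eV².
C_V/k_B = (⟨E²⟩ − ⟨E⟩²)/(kT)² = (0.00143742 − 0.000473833)/0.00133225 = 0.7233.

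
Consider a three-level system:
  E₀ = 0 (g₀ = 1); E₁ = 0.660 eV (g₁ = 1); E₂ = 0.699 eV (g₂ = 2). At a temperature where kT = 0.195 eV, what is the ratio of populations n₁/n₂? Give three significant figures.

n₁/n₂ = (g₁/g₂) exp[−(E₁−E₂)/kT] = (1/2) × exp(−(-0.039 eV)/(0.195 eV)) = (1/2) × exp(0.20000) = 0.611.

0.611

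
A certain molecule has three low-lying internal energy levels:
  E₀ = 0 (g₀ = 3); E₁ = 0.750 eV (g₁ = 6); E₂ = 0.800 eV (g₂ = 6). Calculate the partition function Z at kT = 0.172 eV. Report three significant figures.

Eᵢ/kT = 0, 4.3605, 4.6512.
Z = Σ gᵢe^(−Eᵢ/kT) = 3·e^(−0) + 6·e^(−4.3605) + 6·e^(−4.6512) = 3.0000 + 0.076632 + 0.057301 = 3.1339.

Z = 3.13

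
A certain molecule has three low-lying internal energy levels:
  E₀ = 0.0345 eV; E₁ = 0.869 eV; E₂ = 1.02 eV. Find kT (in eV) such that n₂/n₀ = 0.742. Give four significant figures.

3.303 eV

n₂/n₀ = exp[−(E₂−E₀)/kT] = 0.742.
⇒ (E₂−E₀)/kT = ln(1/0.742) = ln(1.34771) = 0.298407.
kT = 0.9855 eV / 0.298407 = 3.303 eV.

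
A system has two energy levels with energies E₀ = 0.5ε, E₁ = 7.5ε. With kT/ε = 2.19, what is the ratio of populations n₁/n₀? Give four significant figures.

0.04091

n₁/n₀ = exp[−(E₁−E₀)/kT] = exp(−(7.0ε)/(2.19ε)) = exp(-3.19635) = 0.04091.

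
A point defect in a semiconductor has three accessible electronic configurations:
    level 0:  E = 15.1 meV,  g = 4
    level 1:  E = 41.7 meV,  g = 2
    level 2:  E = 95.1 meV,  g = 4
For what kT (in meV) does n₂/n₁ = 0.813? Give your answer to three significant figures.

n₂/n₁ = (g₂/g₁) exp[−(E₂−E₁)/kT] = 0.813.
⇒ (E₂−E₁)/kT = ln((4/2)/0.813) = ln(2.4600) = 0.90016.
kT = 53.4 meV / 0.90016 = 59.3 meV.

59.3 meV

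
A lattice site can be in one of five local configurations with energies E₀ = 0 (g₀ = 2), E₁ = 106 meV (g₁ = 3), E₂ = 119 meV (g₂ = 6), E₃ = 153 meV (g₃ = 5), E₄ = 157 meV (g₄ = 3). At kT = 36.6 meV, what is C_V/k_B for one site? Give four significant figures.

1.887

Eᵢ/kT = 0, 2.89617, 3.25137, 4.18033, 4.28962.
Z = Σ gᵢe^(−Eᵢ/kT) = 2·e^(−0) + 3·e^(−2.89617) + 6·e^(−3.25137) + 5·e^(−4.18033) + 3·e^(−4.28962) = 2.00000 + 0.165703 + 0.232327 + 0.0764673 + 0.0411304 = 2.51563.
⟨E⟩ = 25.1899 meV, ⟨E²⟩ = 3162.50 meV².
C_V/k_B = (⟨E²⟩ − ⟨E⟩²)/(kT)² = (3162.50 − 634.531)/1339.56 = 1.887.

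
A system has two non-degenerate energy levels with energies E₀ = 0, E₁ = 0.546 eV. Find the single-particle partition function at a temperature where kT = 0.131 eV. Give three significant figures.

Eᵢ/kT = 0, 4.1679.
Z = Σ e^(−Eᵢ/kT) = e^(−0) + e^(−4.1679) = 1.0000 + 0.015485 = 1.0155.

Z = 1.02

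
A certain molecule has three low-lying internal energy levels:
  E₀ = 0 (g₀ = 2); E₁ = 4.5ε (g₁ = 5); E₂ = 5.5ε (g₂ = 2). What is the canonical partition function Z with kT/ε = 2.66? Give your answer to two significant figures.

Z = 3.2

Eᵢ/kT = 0, 1.692, 2.068.
Z = Σ gᵢe^(−Eᵢ/kT) = 2·e^(−0) + 5·e^(−1.692) + 2·e^(−2.068) = 2.000 + 0.9208 + 0.2529 = 3.174.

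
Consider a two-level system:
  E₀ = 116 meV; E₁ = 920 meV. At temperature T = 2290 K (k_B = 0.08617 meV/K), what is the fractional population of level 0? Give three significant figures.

k_BT = 0.08617 × 2290 K = 197.33 meV.
Eᵢ/kT = 0.58785, 4.6622.
Z = Σ e^(−Eᵢ/kT) = e^(−0.58785) + e^(−4.6622) = 0.55552 + 0.0094457 = 0.56497.
P₀ = e^(−E₀/kT) / Z = 0.55552/0.56497 = 0.983.

0.983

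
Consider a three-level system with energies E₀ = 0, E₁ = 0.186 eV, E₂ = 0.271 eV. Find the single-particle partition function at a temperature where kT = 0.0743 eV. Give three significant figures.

Eᵢ/kT = 0, 2.5034, 3.6474.
Z = Σ e^(−Eᵢ/kT) = e^(−0) + e^(−2.5034) + e^(−3.6474) = 1.0000 + 0.081806 + 0.026059 = 1.1079.

Z = 1.11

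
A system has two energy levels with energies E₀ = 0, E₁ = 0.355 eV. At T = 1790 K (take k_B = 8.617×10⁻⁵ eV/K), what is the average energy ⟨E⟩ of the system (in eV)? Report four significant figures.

k_BT = 8.617×10⁻⁵ × 1790 K = 0.154244 eV.
Eᵢ/kT = 0, 2.30155.
Z = Σ e^(−Eᵢ/kT) = e^(−0) + e^(−2.30155) = 1.00000 + 0.100104 = 1.10010.
⟨E⟩ = Σ Eᵢ e^(−Eᵢ/kT) / Z = (0·1.00000 + 0.355·0.100104) / 1.10010 = 0.03230 eV.

0.03230 eV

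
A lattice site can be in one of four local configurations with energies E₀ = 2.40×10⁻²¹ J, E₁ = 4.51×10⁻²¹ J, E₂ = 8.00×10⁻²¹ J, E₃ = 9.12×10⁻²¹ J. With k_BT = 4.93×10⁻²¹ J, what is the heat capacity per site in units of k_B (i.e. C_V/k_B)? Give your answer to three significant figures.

Eᵢ/kT = 0.48682, 0.91481, 1.6227, 1.8499.
Z = Σ e^(−Eᵢ/kT) = e^(−0.48682) + e^(−0.91481) + e^(−1.6227) + e^(−1.8499) = 0.61458 + 0.40059 + 0.19737 + 0.15725 = 1.3698.
⟨E⟩ = 4.5954, ⟨E²⟩ = 27.302.
C_V/k_B = (⟨E²⟩ − ⟨E⟩²)/(kT)² = (27.302 − 21.118)/24.305 = 0.254.

0.254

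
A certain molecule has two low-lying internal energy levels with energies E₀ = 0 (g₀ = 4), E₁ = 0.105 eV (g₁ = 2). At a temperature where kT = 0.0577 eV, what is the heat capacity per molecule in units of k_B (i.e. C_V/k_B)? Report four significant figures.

0.2296

Eᵢ/kT = 0, 1.81976.
Z = Σ gᵢe^(−Eᵢ/kT) = 4·e^(−0) + 2·e^(−1.81976) = 4.00000 + 0.324129 = 4.32413.
⟨E⟩ = 0.00787061 eV, ⟨E²⟩ = 0.000826414 eV².
C_V/k_B = (⟨E²⟩ − ⟨E⟩²)/(kT)² = (0.000826414 − 0.0000619465)/0.00332929 = 0.2296.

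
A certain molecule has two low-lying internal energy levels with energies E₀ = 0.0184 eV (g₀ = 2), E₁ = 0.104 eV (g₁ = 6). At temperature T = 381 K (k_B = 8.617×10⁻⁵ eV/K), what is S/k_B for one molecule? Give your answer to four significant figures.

k_BT = 8.617×10⁻⁵ × 381 K = 0.0328308 eV.
Eᵢ/kT = 0.560449, 3.16776.
Z = Σ gᵢe^(−Eᵢ/kT) = 2·e^(−0.560449) + 6·e^(−3.16776) = 1.14191 + 0.252587 = 1.39450.
⟨E⟩ = Σ EᵢPᵢ = 0.0339048 eV.
S/k_B = ln Z + ⟨E⟩/kT = ln(1.39450) + 0.0339048/0.0328308 = 0.332536 + 1.03271 = 1.365.

1.365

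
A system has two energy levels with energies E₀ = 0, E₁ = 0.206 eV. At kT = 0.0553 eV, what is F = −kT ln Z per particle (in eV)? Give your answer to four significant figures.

-0.001317 eV

Eᵢ/kT = 0, 3.72514.
Z = Σ e^(−Eᵢ/kT) = e^(−0) + e^(−3.72514) = 1.00000 + 0.0241097 = 1.02411.
F = −kT ln Z = −0.0553 × ln(1.02411) = −0.0553 × 0.0238239 = -0.001317 eV.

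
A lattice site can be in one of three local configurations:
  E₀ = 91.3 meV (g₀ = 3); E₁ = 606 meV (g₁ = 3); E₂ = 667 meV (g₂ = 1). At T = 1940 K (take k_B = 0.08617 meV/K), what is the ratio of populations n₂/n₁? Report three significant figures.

0.231

k_BT = 0.08617 × 1940 K = 167.17 meV.
n₂/n₁ = (g₂/g₁) exp[−(E₂−E₁)/kT] = (1/3) × exp(−(61 meV)/(167.17 meV)) = (1/3) × exp(-0.36490) = 0.231.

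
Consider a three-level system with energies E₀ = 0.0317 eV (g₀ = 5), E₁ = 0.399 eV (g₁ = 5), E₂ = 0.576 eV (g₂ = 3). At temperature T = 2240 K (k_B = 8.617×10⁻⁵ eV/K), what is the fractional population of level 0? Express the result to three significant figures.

k_BT = 8.617×10⁻⁵ × 2240 K = 0.19302 eV.
Eᵢ/kT = 0.16423, 2.0671, 2.9841.
Z = Σ gᵢe^(−Eᵢ/kT) = 5·e^(−0.16423) + 5·e^(−2.0671) + 3·e^(−2.9841) = 4.2427 + 0.63276 + 0.15176 = 5.0272.
P₀ = g₀ e^(−E₀/kT) / Z = 4.2427/5.0272 = 0.844.

0.844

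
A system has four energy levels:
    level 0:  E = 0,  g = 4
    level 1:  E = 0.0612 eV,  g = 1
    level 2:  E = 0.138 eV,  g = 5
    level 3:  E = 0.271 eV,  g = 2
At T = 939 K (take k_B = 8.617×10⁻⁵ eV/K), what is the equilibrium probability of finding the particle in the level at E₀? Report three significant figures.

k_BT = 8.617×10⁻⁵ × 939 K = 0.080914 eV.
Eᵢ/kT = 0, 0.75636, 1.7055, 3.3492.
Z = Σ gᵢe^(−Eᵢ/kT) = 4·e^(−0) + 1·e^(−0.75636) + 5·e^(−1.7055) + 2·e^(−3.3492) = 4.0000 + 0.46937 + 0.90841 + 0.070225 = 5.4480.
P₀ = g₀ e^(−E₀/kT) / Z = 4.0000/5.4480 = 0.734.

0.734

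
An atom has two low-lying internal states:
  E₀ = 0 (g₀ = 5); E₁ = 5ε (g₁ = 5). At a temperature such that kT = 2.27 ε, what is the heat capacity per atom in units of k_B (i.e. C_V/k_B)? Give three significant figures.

0.435

Eᵢ/kT = 0, 2.2026.
Z = Σ gᵢe^(−Eᵢ/kT) = 5·e^(−0) + 5·e^(−2.2026) = 5.0000 + 0.55258 = 5.5526.
⟨E⟩ = 0.49759 ε, ⟨E²⟩ = 2.4879 ε².
C_V/k_B = (⟨E²⟩ − ⟨E⟩²)/(kT)² = (2.4879 − 0.24760)/5.1529 = 0.435.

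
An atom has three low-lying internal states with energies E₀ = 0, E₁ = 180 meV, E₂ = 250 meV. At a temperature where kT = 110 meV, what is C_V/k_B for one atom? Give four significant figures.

0.6304

Eᵢ/kT = 0, 1.63636, 2.27273.
Z = Σ e^(−Eᵢ/kT) = e^(−0) + e^(−1.63636) + e^(−2.27273) = 1.00000 + 0.194687 + 0.103031 = 1.29772.
⟨E⟩ = 46.8525 meV, ⟨E²⟩ = 9822.84 meV².
C_V/k_B = (⟨E²⟩ − ⟨E⟩²)/(kT)² = (9822.84 − 2195.16)/12100.0 = 0.6304.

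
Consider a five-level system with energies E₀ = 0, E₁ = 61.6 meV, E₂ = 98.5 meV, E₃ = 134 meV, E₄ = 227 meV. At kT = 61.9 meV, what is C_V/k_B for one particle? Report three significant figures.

Eᵢ/kT = 0, 0.99515, 1.5913, 2.1648, 3.6672.
Z = Σ e^(−Eᵢ/kT) = e^(−0) + e^(−0.99515) + e^(−1.5913) + e^(−2.1648) + e^(−3.6672) = 1.0000 + 0.36967 + 0.20366 + 0.11477 + 0.025548 = 1.7136.
⟨E⟩ = 37.355 meV, ⟨E²⟩ = 3942.6 meV².
C_V/k_B = (⟨E²⟩ − ⟨E⟩²)/(kT)² = (3942.6 − 1395.4)/3831.6 = 0.665.

0.665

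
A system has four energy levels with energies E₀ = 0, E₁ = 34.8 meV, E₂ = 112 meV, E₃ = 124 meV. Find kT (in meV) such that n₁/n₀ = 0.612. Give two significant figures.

71 meV

n₁/n₀ = exp[−(E₁−E₀)/kT] = 0.612.
⇒ (E₁−E₀)/kT = ln(1/0.612) = ln(1.634) = 0.4910.
kT = 34.8 meV / 0.4910 = 71 meV.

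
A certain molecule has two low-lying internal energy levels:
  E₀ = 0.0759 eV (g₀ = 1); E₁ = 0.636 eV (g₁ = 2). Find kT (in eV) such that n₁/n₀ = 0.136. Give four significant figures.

0.2084 eV

n₁/n₀ = (g₁/g₀) exp[−(E₁−E₀)/kT] = 0.136.
⇒ (E₁−E₀)/kT = ln((2/1)/0.136) = ln(14.7059) = 2.68825.
kT = 0.5601 eV / 2.68825 = 0.2084 eV.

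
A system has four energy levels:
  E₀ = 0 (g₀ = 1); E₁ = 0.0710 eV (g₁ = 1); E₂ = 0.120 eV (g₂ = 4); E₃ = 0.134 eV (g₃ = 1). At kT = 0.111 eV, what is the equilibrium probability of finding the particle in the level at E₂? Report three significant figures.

Eᵢ/kT = 0, 0.63964, 1.0811, 1.2072.
Z = Σ gᵢe^(−Eᵢ/kT) = 1·e^(−0) + 1·e^(−0.63964) + 4·e^(−1.0811) + 1·e^(−1.2072) = 1.0000 + 0.52748 + 1.3569 + 0.29903 = 3.1834.
P₂ = g₂ e^(−E₂/kT) / Z = 1.3569/3.1834 = 0.426.

0.426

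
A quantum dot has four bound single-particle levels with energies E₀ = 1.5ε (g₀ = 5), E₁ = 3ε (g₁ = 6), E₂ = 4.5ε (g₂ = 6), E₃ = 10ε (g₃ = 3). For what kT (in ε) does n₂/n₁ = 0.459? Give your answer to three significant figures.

n₂/n₁ = (g₂/g₁) exp[−(E₂−E₁)/kT] = 0.459.
⇒ (E₂−E₁)/kT = ln((6/6)/0.459) = ln(2.1786) = 0.77868.
kT = 1.5ε / 0.77868 = 1.93 ε.

1.93 ε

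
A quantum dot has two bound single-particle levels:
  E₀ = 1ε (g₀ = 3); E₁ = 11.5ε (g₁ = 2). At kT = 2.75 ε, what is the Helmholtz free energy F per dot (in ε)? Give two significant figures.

-2.1 ε

Eᵢ/kT = 0.3636, 4.182.
Z = Σ gᵢe^(−Eᵢ/kT) = 3·e^(−0.3636) + 2·e^(−4.182) = 2.086 + 0.03054 = 2.117.
F = −kT ln Z = −2.75 × ln(2.117) = −2.75 × 0.7500 = -2.1 ε.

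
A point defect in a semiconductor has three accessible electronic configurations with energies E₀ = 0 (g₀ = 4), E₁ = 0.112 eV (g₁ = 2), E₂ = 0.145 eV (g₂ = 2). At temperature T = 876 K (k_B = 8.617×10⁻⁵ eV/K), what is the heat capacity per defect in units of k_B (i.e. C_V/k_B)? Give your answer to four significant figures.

k_BT = 8.617×10⁻⁵ × 876 K = 0.0754849 eV.
Eᵢ/kT = 0, 1.48374, 1.92091.
Z = Σ gᵢe^(−Eᵢ/kT) = 4·e^(−0) + 2·e^(−1.48374) + 2·e^(−1.92091) = 4.00000 + 0.453576 + 0.292947 = 4.74652.
⟨E⟩ = 0.0196518 eV, ⟨E²⟩ = 0.00249633 eV².
C_V/k_B = (⟨E²⟩ − ⟨E⟩²)/(kT)² = (0.00249633 − 0.000386193)/0.00569797 = 0.3703.

0.3703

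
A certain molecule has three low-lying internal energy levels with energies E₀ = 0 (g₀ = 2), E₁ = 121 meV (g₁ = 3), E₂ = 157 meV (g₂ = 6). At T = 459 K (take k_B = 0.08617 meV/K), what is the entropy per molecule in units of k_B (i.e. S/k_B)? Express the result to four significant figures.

k_BT = 0.08617 × 459 K = 39.5520 meV.
Eᵢ/kT = 0, 3.05926, 3.96946.
Z = Σ gᵢe^(−Eᵢ/kT) = 2·e^(−0) + 3·e^(−3.05926) + 6·e^(−3.96946) = 2.00000 + 0.140767 + 0.113302 = 2.25407.
⟨E⟩ = Σ EᵢPᵢ = 15.4482 meV.
S/k_B = ln Z + ⟨E⟩/kT = ln(2.25407) + 15.4482/39.5520 = 0.812737 + 0.390579 = 1.203.

1.203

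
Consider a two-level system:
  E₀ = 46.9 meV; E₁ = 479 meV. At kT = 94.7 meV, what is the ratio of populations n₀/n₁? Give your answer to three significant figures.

95.9

n₀/n₁ = exp[−(E₀−E₁)/kT] = exp(−(-432.1 meV)/(94.7 meV)) = exp(4.5628) = 95.9.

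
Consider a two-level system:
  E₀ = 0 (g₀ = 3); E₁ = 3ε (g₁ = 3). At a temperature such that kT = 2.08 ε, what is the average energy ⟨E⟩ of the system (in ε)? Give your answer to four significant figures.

0.5736 ε

Eᵢ/kT = 0, 1.44231.
Z = Σ gᵢe^(−Eᵢ/kT) = 3·e^(−0) + 3·e^(−1.44231) = 3.00000 + 0.709143 = 3.70914.
⟨E⟩ = Σ Eᵢ gᵢe^(−Eᵢ/kT) / Z = (0·3.00000 + 3·0.709143) / 3.70914 = 0.5736 ε.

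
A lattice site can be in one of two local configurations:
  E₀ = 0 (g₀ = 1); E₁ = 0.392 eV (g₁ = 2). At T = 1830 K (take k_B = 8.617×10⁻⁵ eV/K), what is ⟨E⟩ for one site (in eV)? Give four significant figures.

0.05595 eV

k_BT = 8.617×10⁻⁵ × 1830 K = 0.157691 eV.
Eᵢ/kT = 0, 2.48587.
Z = Σ gᵢe^(−Eᵢ/kT) = 1·e^(−0) + 2·e^(−2.48587) = 1.00000 + 0.166506 = 1.16651.
⟨E⟩ = Σ Eᵢ gᵢe^(−Eᵢ/kT) / Z = (0·1.00000 + 0.392·0.166506) / 1.16651 = 0.05595 eV.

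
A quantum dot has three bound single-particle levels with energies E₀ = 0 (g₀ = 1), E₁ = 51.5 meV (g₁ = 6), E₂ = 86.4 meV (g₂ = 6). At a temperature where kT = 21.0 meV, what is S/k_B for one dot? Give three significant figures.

Eᵢ/kT = 0, 2.4524, 4.1143.
Z = Σ gᵢe^(−Eᵢ/kT) = 1·e^(−0) + 6·e^(−2.4524) + 6·e^(−4.1143) = 1.0000 + 0.51652 + 0.098024 = 1.6145.
⟨E⟩ = Σ EᵢPᵢ = 21.722 meV.
S/k_B = ln Z + ⟨E⟩/kT = ln(1.6145) + 21.722/21.0 = 0.47903 + 1.0344 = 1.51.

1.51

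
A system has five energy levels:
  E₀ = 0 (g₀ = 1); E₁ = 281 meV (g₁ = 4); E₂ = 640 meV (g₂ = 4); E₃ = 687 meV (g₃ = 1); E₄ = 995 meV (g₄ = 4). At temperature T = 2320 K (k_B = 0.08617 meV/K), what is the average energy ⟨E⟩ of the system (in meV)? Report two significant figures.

190 meV

k_BT = 0.08617 × 2320 K = 199.9 meV.
Eᵢ/kT = 0, 1.406, 3.202, 3.437, 4.977.
Z = Σ gᵢe^(−Eᵢ/kT) = 1·e^(−0) + 4·e^(−1.406) + 4·e^(−3.202) + 1·e^(−3.437) + 4·e^(−4.977) = 1.000 + 0.9805 + 0.1627 + 0.03216 + 0.02758 = 2.203.
⟨E⟩ = Σ Eᵢ gᵢe^(−Eᵢ/kT) / Z = (0·1.000 + 281·0.9805 + 640·0.1627 + 687·0.03216 + 995·0.02758) / 2.203 = 190 meV.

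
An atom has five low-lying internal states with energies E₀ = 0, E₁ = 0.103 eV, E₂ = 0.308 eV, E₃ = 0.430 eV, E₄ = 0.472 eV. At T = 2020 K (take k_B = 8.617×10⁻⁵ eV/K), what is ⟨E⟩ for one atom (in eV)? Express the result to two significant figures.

k_BT = 8.617×10⁻⁵ × 2020 K = 0.1741 eV.
Eᵢ/kT = 0, 0.5916, 1.769, 2.470, 2.711.
Z = Σ e^(−Eᵢ/kT) = e^(−0) + e^(−0.5916) + e^(−1.769) + e^(−2.470) + e^(−2.711) = 1.000 + 0.5534 + 0.1705 + 0.08458 + 0.06647 = 1.875.
⟨E⟩ = Σ Eᵢ e^(−Eᵢ/kT) / Z = (0·1.000 + 0.103·0.5534 + 0.308·0.1705 + 0.430·0.08458 + 0.472·0.06647) / 1.875 = 0.095 eV.

0.095 eV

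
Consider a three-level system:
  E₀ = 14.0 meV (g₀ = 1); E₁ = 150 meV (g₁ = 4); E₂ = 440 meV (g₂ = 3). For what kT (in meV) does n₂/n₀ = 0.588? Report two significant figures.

n₂/n₀ = (g₂/g₀) exp[−(E₂−E₀)/kT] = 0.588.
⇒ (E₂−E₀)/kT = ln((3/1)/0.588) = ln(5.102) = 1.630.
kT = 426.0 meV / 1.630 = 260 meV.

260 meV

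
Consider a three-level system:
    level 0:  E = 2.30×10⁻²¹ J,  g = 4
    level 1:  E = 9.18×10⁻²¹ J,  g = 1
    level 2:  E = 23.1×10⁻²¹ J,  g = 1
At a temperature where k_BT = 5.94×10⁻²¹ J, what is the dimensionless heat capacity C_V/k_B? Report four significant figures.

0.1704

Eᵢ/kT = 0.387205, 1.54545, 3.88889.
Z = Σ gᵢe^(−Eᵢ/kT) = 4·e^(−0.387205) + 1·e^(−1.54545) + 1·e^(−3.88889) = 2.71581 + 0.213216 + 0.0204681 = 2.94949.
⟨E⟩ = 2.94169, ⟨E²⟩ = 14.6659.
C_V/k_B = (⟨E²⟩ − ⟨E⟩²)/(kT)² = (14.6659 − 8.65354)/35.2836 = 0.1704.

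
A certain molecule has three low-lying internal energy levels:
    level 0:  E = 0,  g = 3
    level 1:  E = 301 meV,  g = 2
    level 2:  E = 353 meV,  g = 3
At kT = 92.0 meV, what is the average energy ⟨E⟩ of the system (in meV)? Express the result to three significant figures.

14.5 meV

Eᵢ/kT = 0, 3.2717, 3.8370.
Z = Σ gᵢe^(−Eᵢ/kT) = 3·e^(−0) + 2·e^(−3.2717) + 3·e^(−3.8370) = 3.0000 + 0.075884 + 0.064675 = 3.1406.
⟨E⟩ = Σ Eᵢ gᵢe^(−Eᵢ/kT) / Z = (0·3.0000 + 301·0.075884 + 353·0.064675) / 3.1406 = 14.5 meV.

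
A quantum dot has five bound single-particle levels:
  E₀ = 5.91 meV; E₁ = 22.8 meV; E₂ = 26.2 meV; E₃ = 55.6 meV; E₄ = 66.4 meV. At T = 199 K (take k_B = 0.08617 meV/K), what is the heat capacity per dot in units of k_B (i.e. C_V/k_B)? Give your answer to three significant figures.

0.601

k_BT = 0.08617 × 199 K = 17.148 meV.
Eᵢ/kT = 0.34465, 1.3296, 1.5279, 3.2424, 3.8722.
Z = Σ e^(−Eᵢ/kT) = e^(−0.34465) + e^(−1.3296) + e^(−1.5279) + e^(−3.2424) + e^(−3.8722) = 0.70847 + 0.26458 + 0.21699 + 0.039070 + 0.020813 = 1.2499.
⟨E⟩ = 15.568 meV, ⟨E²⟩ = 419.06 meV².
C_V/k_B = (⟨E²⟩ − ⟨E⟩²)/(kT)² = (419.06 − 242.36)/294.05 = 0.601.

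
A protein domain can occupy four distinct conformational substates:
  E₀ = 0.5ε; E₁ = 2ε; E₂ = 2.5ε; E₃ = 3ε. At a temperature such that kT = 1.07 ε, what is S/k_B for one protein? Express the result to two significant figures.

0.98

Eᵢ/kT = 0.4673, 1.869, 2.336, 2.804.
Z = Σ e^(−Eᵢ/kT) = e^(−0.4673) + e^(−1.869) + e^(−2.336) + e^(−2.804) = 0.6267 + 0.1543 + 0.09671 + 0.06057 = 0.9383.
⟨E⟩ = Σ EᵢPᵢ = 1.114 ε.
S/k_B = ln Z + ⟨E⟩/kT = ln(0.9383) + 1.114/1.07 = -0.06369 + 1.041 = 0.98.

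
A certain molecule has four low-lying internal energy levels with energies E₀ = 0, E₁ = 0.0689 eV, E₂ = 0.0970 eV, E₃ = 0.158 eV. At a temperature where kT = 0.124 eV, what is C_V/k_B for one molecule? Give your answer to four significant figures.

Eᵢ/kT = 0, 0.555645, 0.782258, 1.27419.
Z = Σ e^(−Eᵢ/kT) = e^(−0) + e^(−0.555645) + e^(−0.782258) + e^(−1.27419) = 1.00000 + 0.573702 + 0.457372 + 0.279657 = 2.31073.
⟨E⟩ = 0.0554279 eV, ⟨E²⟩ = 0.00606226 eV².
C_V/k_B = (⟨E²⟩ − ⟨E⟩²)/(kT)² = (0.00606226 − 0.00307225)/0.0153760 = 0.1945.

0.1945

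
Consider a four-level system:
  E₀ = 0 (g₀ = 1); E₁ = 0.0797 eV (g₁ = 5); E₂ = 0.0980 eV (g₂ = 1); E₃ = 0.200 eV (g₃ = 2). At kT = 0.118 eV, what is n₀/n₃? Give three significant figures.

n₀/n₃ = (g₀/g₃) exp[−(E₀−E₃)/kT] = (1/2) × exp(−(-0.200 eV)/(0.118 eV)) = (1/2) × exp(1.6949) = 2.72.

2.72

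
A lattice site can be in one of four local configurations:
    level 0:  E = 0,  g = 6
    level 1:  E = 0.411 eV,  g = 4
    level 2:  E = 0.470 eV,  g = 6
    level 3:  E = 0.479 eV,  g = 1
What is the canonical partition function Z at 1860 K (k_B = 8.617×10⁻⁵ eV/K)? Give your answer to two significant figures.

k_BT = 8.617×10⁻⁵ × 1860 K = 0.1603 eV.
Eᵢ/kT = 0, 2.564, 2.932, 2.988.
Z = Σ gᵢe^(−Eᵢ/kT) = 6·e^(−0) + 4·e^(−2.564) + 6·e^(−2.932) + 1·e^(−2.988) = 6.000 + 0.3080 + 0.3197 + 0.05039 = 6.678.

Z = 6.7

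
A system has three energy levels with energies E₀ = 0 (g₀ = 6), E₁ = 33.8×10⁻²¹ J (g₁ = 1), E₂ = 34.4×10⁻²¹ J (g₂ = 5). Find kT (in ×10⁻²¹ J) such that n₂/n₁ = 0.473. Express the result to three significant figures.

0.254 ×10⁻²¹ J

n₂/n₁ = (g₂/g₁) exp[−(E₂−E₁)/kT] = 0.473.
⇒ (E₂−E₁)/kT = ln((5/1)/0.473) = ln(10.571) = 2.3581.
kT = 0.6 ×10⁻²¹ J / 2.3581 = 0.254 ×10⁻²¹ J.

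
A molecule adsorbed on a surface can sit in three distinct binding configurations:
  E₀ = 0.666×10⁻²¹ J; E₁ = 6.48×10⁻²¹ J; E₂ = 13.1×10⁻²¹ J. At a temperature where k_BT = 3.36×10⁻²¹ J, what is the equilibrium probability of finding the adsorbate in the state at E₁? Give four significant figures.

Eᵢ/kT = 0.198214, 1.92857, 3.89881.
Z = Σ e^(−Eᵢ/kT) = e^(−0.198214) + e^(−1.92857) + e^(−3.89881) = 0.820194 + 0.145356 + 0.0202660 = 0.985816.
P₁ = e^(−E₁/kT) / Z = 0.145356/0.985816 = 0.1474.

0.1474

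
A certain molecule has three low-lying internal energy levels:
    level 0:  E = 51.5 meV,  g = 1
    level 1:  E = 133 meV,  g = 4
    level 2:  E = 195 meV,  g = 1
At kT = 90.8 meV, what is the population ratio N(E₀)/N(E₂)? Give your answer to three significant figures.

4.86

n₀/n₂ = (g₀/g₂) exp[−(E₀−E₂)/kT] = (1/1) × exp(−(-143.5 meV)/(90.8 meV)) = (1/1) × exp(1.5804) = 4.86.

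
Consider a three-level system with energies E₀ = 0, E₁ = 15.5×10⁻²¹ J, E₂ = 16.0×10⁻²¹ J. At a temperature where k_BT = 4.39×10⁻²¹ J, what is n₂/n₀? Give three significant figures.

n₂/n₀ = exp[−(E₂−E₀)/kT] = exp(−(16.0 ×10⁻²¹ J)/(4.39 ×10⁻²¹ J)) = exp(-3.6446) = 0.0261.

0.0261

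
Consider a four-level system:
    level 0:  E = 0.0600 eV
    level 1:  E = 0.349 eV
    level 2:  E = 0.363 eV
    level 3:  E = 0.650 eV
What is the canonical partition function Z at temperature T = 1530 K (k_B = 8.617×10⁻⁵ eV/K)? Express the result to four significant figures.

k_BT = 8.617×10⁻⁵ × 1530 K = 0.131840 eV.
Eᵢ/kT = 0.455097, 2.64715, 2.75334, 4.93022.
Z = Σ e^(−Eᵢ/kT) = e^(−0.455097) + e^(−2.64715) + e^(−2.75334) + e^(−4.93022) = 0.634386 + 0.0708529 + 0.0637147 + 0.00722491 = 0.776179.

Z = 0.7762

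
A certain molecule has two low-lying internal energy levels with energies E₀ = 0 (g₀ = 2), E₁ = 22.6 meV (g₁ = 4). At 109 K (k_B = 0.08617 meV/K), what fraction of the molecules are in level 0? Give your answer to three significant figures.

0.847

k_BT = 0.08617 × 109 K = 9.3925 meV.
Eᵢ/kT = 0, 2.4062.
Z = Σ gᵢe^(−Eᵢ/kT) = 2·e^(−0) + 4·e^(−2.4062) = 2.0000 + 0.36063 = 2.3606.
P₀ = g₀ e^(−E₀/kT) / Z = 2.0000/2.3606 = 0.847.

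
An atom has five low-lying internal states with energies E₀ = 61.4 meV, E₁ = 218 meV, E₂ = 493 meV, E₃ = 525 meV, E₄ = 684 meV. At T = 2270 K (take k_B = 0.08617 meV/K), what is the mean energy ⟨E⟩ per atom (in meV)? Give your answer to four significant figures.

171.8 meV

k_BT = 0.08617 × 2270 K = 195.606 meV.
Eᵢ/kT = 0.313896, 1.11449, 2.52037, 2.68397, 3.49683.
Z = Σ e^(−Eᵢ/kT) = e^(−0.313896) + e^(−1.11449) + e^(−2.52037) + e^(−2.68397) + e^(−3.49683) = 0.730595 + 0.328083 + 0.0804298 + 0.0682915 + 0.0302933 = 1.23769.
⟨E⟩ = Σ Eᵢ e^(−Eᵢ/kT) / Z = (61.4·0.730595 + 218·0.328083 + 493·0.0804298 + 525·0.0682915 + 684·0.0302933) / 1.23769 = 171.8 meV.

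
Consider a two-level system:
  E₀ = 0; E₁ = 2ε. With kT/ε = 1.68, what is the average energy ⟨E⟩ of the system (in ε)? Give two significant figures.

Eᵢ/kT = 0, 1.190.
Z = Σ e^(−Eᵢ/kT) = e^(−0) + e^(−1.190) = 1.000 + 0.3042 = 1.304.
⟨E⟩ = Σ Eᵢ e^(−Eᵢ/kT) / Z = (0·1.000 + 2·0.3042) / 1.304 = 0.47 ε.

0.47 ε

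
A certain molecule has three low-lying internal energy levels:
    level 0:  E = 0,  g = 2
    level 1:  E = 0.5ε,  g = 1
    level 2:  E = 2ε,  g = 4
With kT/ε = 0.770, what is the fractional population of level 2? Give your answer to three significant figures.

Eᵢ/kT = 0, 0.64935, 2.5974.
Z = Σ gᵢe^(−Eᵢ/kT) = 2·e^(−0) + 1·e^(−0.64935) + 4·e^(−2.5974) = 2.0000 + 0.52239 + 0.29787 = 2.8203.
P₂ = g₂ e^(−E₂/kT) / Z = 0.29787/2.8203 = 0.106.

0.106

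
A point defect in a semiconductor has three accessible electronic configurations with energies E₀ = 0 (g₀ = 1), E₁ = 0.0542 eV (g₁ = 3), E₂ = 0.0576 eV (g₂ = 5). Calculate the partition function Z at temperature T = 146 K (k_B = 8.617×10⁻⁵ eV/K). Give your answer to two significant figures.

k_BT = 8.617×10⁻⁵ × 146 K = 0.01258 eV.
Eᵢ/kT = 0, 4.308, 4.579.
Z = Σ gᵢe^(−Eᵢ/kT) = 1·e^(−0) + 3·e^(−4.308) + 5·e^(−4.579) = 1.000 + 0.04038 + 0.05133 = 1.092.

Z = 1.1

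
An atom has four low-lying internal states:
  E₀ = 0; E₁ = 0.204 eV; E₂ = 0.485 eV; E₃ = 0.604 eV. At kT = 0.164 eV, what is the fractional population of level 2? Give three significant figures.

0.0381

Eᵢ/kT = 0, 1.2439, 2.9573, 3.6829.
Z = Σ e^(−Eᵢ/kT) = e^(−0) + e^(−1.2439) + e^(−2.9573) + e^(−3.6829) = 1.0000 + 0.28826 + 0.051959 + 0.025150 = 1.3654.
P₂ = e^(−E₂/kT) / Z = 0.051959/1.3654 = 0.0381.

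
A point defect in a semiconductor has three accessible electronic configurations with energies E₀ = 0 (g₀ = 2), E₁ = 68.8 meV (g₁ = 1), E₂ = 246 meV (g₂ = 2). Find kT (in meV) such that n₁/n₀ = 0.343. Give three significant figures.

n₁/n₀ = (g₁/g₀) exp[−(E₁−E₀)/kT] = 0.343.
⇒ (E₁−E₀)/kT = ln((1/2)/0.343) = ln(1.4577) = 0.37686.
kT = 68.8 meV / 0.37686 = 183 meV.

183 meV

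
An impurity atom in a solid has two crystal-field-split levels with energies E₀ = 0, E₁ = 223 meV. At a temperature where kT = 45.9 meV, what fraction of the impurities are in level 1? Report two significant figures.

0.0077

Eᵢ/kT = 0, 4.858.
Z = Σ e^(−Eᵢ/kT) = e^(−0) + e^(−4.858) = 1.000 + 0.007766 = 1.008.
P₁ = e^(−E₁/kT) / Z = 0.007766/1.008 = 0.0077.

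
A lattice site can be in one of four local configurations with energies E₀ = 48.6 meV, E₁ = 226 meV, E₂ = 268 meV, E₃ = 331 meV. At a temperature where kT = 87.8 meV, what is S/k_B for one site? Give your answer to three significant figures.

0.707

Eᵢ/kT = 0.55353, 2.5740, 3.0524, 3.7699.
Z = Σ e^(−Eᵢ/kT) = e^(−0.55353) + e^(−2.5740) + e^(−3.0524) + e^(−3.7699) = 0.57492 + 0.076230 + 0.047245 + 0.023054 = 0.72145.
⟨E⟩ = Σ EᵢPᵢ = 90.736 meV.
S/k_B = ln Z + ⟨E⟩/kT = ln(0.72145) + 90.736/87.8 = -0.32649 + 1.0334 = 0.707.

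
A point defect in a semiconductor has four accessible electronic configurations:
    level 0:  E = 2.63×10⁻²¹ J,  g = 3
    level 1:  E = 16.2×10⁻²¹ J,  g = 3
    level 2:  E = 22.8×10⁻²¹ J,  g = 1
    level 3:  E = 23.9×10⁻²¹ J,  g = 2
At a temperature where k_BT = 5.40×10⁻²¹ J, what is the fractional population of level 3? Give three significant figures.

Eᵢ/kT = 0.48704, 3.0000, 4.2222, 4.4259.
Z = Σ gᵢe^(−Eᵢ/kT) = 3·e^(−0.48704) + 3·e^(−3.0000) + 1·e^(−4.2222) + 2·e^(−4.4259) = 1.8433 + 0.14936 + 0.014666 + 0.023927 = 2.0313.
P₃ = g₃ e^(−E₃/kT) / Z = 0.023927/2.0313 = 0.0118.

0.0118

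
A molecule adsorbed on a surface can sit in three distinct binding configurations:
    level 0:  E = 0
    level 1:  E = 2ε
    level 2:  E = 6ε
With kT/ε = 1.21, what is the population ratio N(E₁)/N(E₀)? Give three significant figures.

n₁/n₀ = exp[−(E₁−E₀)/kT] = exp(−(2ε)/(1.21ε)) = exp(-1.6529) = 0.191.

0.191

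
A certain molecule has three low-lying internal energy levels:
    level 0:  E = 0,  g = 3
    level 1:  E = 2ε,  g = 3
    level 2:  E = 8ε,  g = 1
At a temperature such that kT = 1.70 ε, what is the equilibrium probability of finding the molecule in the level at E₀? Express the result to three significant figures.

Eᵢ/kT = 0, 1.1765, 4.7059.
Z = Σ gᵢe^(−Eᵢ/kT) = 3·e^(−0) + 3·e^(−1.1765) + 1·e^(−4.7059) = 3.0000 + 0.92507 + 0.0090418 = 3.9341.
P₀ = g₀ e^(−E₀/kT) / Z = 3.0000/3.9341 = 0.763.

0.763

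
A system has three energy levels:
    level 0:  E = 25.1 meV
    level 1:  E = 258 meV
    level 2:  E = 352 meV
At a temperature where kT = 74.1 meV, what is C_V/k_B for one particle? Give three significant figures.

0.596

Eᵢ/kT = 0.33873, 3.4818, 4.7503.
Z = Σ e^(−Eᵢ/kT) = e^(−0.33873) + e^(−3.4818) + e^(−4.7503) = 0.71267 + 0.030752 + 0.0086491 = 0.75207.
⟨E⟩ = 38.383 meV, ⟨E²⟩ = 4743.7 meV².
C_V/k_B = (⟨E²⟩ − ⟨E⟩²)/(kT)² = (4743.7 − 1473.3)/5490.8 = 0.596.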